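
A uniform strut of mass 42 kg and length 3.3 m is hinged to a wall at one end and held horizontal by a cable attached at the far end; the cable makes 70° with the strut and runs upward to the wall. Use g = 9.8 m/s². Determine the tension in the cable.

T ≈ 219 N

Take torques about the hinge: T sin 70° · 3.3 = 42×9.8×1.65 = 679.14 N·m.
So T = 679.14 / (0.9397 × 3.3) = 219.01 N.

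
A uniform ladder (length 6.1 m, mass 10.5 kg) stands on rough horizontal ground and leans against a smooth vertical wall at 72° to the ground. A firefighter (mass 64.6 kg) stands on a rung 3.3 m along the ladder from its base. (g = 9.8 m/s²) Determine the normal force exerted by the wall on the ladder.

N_wall ≈ 128 N

Torques about the foot: N_wall · 6.1 sin 72° = 10.5×9.8×3.05 cos 72° + 64.6×9.8×3.3 cos 72° → N_wall = 128 N.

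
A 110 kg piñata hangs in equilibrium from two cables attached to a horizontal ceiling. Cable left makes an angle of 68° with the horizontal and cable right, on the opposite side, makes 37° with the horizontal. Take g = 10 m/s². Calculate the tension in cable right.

T_right ≈ 427 N

Weight W = 110 × 10 = 1100 N acts straight down.
Horizontal: T_left cos 68° = T_right cos 37°  →  T_left = 2.132 T_right.
Vertical: T_left sin 68° + T_right sin 37° = 1100.
Substituting the horizontal relation into the vertical equation gives 2.579 T_right = 1100, so T_right = 426.6 N.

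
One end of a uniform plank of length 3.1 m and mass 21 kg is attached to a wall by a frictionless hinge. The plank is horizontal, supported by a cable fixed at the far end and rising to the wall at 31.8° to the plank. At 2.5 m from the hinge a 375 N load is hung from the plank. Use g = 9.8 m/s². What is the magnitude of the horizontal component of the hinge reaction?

H_x ≈ 654 N

Take torques about the hinge: T sin 31.8° · 3.1 = 21×9.8×1.55 + 375×2.5 = 1256.5 N·m.
So T = 1256.5 / (0.5270 × 3.1) = 769.17 N.
ΣF_x = 0: H_x = T cos 31.8° = 653.71 N.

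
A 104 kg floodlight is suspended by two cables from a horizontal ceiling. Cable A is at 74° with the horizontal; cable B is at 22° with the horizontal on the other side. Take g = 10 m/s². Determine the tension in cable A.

T_A ≈ 970 N

Weight W = 104 × 10 = 1040 N acts straight down.
Horizontal: T_A cos 74° = T_B cos 22°  →  T_B = 0.2973 T_A.
Vertical: T_A sin 74° + T_B sin 22° = 1040.
Substituting the horizontal relation into the vertical equation gives 1.073 T_A = 1040, so T_A = 969.6 N.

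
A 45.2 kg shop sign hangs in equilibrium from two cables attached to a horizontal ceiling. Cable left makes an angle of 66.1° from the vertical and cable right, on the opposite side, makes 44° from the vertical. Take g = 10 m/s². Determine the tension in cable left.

T_left ≈ 334 N

Angles from the horizontal: cable left is 90° − 66.1° = 23.9°, cable right is 90° − 44° = 46°.
Weight W = 45.2 × 10 = 452 N acts straight down.
Horizontal: T_left cos 23.9° = T_right cos 46°  →  T_right = 1.316 T_left.
Vertical: T_left sin 23.9° + T_right sin 46° = 452.
Substituting the horizontal relation into the vertical equation gives 1.352 T_left = 452, so T_left = 334.3 N.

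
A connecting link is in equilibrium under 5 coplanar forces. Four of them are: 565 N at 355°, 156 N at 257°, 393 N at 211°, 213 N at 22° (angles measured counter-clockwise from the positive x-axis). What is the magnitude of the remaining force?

Sum the known components: ΣF_x = 388.4 N, ΣF_y = -323.9 N.
For equilibrium the remaining force must supply (−ΣF_x, −ΣF_y) = (-388.4, 323.9) N.
Magnitude = √((-388.4)² + (323.9)²) = 505.7 N; direction = atan2(323.9, -388.4) = 140.2°.

F ≈ 506 N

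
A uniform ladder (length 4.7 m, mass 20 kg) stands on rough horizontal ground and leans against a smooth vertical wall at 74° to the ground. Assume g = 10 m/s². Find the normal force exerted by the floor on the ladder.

ΣF_y = 0: N_floor = 20×10 = 200 N.

N_floor ≈ 200 N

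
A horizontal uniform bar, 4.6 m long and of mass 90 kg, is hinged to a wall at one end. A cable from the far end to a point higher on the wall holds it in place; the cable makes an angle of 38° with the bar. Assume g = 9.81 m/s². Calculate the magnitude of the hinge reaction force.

Take torques about the hinge: T sin 38° · 4.6 = 90×9.81×2.3 = 2030.7 N·m.
So T = 2030.7 / (0.6157 × 4.6) = 717.03 N.
ΣF_x = 0: H_x = T cos 38° = 565.03 N.
ΣF_y = 0: H_y = (90×9.81) − T sin 38° = 882.9 − 441.45 = 441.45 N.
|H| = √(H_x² + H_y²) = √((565.03)² + (441.45)²) = 717.03 N.

|H| ≈ 717 N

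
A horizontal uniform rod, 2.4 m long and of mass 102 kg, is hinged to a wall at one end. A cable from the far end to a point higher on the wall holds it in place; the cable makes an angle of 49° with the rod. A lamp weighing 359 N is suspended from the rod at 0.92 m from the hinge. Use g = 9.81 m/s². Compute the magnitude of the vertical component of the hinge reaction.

Take torques about the hinge: T sin 49° · 2.4 = 102×9.81×1.2 + 359×0.92 = 1531 N·m.
So T = 1531 / (0.7547 × 2.4) = 845.26 N.
ΣF_y = 0: H_y = (102×9.81 + 359) − T sin 49° = 1359.6 − 637.93 = 721.69 N.

|H_y| ≈ 722 N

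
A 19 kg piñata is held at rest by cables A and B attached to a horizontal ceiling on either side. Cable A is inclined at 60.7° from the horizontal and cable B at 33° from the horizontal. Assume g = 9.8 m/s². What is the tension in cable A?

Weight W = 19 × 9.8 = 186.2 N acts straight down.
Horizontal: T_A cos 60.7° = T_B cos 33°  →  T_B = 0.5835 T_A.
Vertical: T_A sin 60.7° + T_B sin 33° = 186.2.
Substituting the horizontal relation into the vertical equation gives 1.19 T_A = 186.2, so T_A = 156.5 N.

T_A ≈ 156 N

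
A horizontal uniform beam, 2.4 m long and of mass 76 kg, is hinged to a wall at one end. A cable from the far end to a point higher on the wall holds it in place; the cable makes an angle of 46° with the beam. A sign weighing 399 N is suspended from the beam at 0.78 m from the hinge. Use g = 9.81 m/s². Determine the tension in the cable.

Take torques about the hinge: T sin 46° · 2.4 = 76×9.81×1.2 + 399×0.78 = 1205.9 N·m.
So T = 1205.9 / (0.7193 × 2.4) = 698.49 N.

T ≈ 698 N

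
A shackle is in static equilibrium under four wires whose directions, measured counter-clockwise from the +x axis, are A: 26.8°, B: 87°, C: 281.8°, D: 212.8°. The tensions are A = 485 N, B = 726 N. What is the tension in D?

T_D ≈ 700 N

Resolve: ΣF_x = 485 cos 26.8° + 726 cos 87° + T_C cos 281.8° + T_D cos 212.8° = 0.
        ΣF_y = 485 sin 26.8° + 726 sin 87° + T_C sin 281.8° + T_D sin 212.8° = 0.
The known terms sum to (470.9, 943.7) N, so 0.2045 T_C − 0.8406 T_D = -470.9 and -0.9789 T_C − 0.5417 T_D = -943.7.
Solving simultaneously: T_C = 576.4 N, T_D = 700.5 N.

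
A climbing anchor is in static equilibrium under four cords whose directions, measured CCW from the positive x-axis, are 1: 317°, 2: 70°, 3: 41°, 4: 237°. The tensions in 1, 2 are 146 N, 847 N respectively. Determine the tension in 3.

Resolve: ΣF_x = 146 cos 317° + 847 cos 70° + T_3 cos 41° + T_4 cos 237° = 0.
        ΣF_y = 146 sin 317° + 847 sin 70° + T_3 sin 41° + T_4 sin 237° = 0.
The known terms sum to (396.5, 696.3) N, so 0.7547 T_3 − 0.5446 T_4 = -396.5 and 0.6561 T_3 − 0.8387 T_4 = -696.3.
Solving simultaneously: T_3 = 169.6 N, T_4 = 963 N.

T_3 ≈ 170 N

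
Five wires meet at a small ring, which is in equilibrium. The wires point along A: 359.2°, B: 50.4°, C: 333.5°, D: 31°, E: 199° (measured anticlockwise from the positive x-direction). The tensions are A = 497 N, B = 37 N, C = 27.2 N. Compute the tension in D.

T_D ≈ 810 N

Resolve: ΣF_x = 497 cos 359.2° + 37 cos 50.4° + 27.2 cos 333.5° + T_D cos 31° + T_E cos 199° = 0.
        ΣF_y = 497 sin 359.2° + 37 sin 50.4° + 27.2 sin 333.5° + T_D sin 31° + T_E sin 199° = 0.
The known terms sum to (544.9, 9.433) N, so 0.8572 T_D − 0.9455 T_E = -544.9 and 0.5150 T_D − 0.3256 T_E = -9.433.
Solving simultaneously: T_D = 810.3 N, T_E = 1311 N.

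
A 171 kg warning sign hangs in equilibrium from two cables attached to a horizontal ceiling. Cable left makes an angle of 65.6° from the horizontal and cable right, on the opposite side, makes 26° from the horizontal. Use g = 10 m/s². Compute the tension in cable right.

Weight W = 171 × 10 = 1710 N acts straight down.
Horizontal: T_left cos 65.6° = T_right cos 26°  →  T_left = 2.176 T_right.
Vertical: T_left sin 65.6° + T_right sin 26° = 1710.
Substituting the horizontal relation into the vertical equation gives 2.42 T_right = 1710, so T_right = 706.7 N.

T_right ≈ 707 N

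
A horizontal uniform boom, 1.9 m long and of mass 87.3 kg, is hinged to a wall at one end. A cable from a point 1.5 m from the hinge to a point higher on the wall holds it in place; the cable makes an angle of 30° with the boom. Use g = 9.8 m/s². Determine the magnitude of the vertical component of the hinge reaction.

Take torques about the hinge: T sin 30° · 1.5 = 87.3×9.8×0.95 = 812.76 N·m.
So T = 812.76 / (0.5000 × 1.5) = 1083.7 N.
ΣF_y = 0: H_y = (87.3×9.8) − T sin 30° = 855.54 − 541.84 = 313.7 N.

|H_y| ≈ 314 N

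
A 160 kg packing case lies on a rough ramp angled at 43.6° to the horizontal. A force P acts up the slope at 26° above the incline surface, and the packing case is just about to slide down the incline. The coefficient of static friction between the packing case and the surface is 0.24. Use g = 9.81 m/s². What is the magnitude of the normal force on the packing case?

N ≈ 689 N

On the verge of sliding down the incline, friction equals μN and acts up the slope.
Perpendicular: N + P sin 26° = W cos 43.6° = 1137 N.
Along incline: P cos 26° + μN = W sin 43.6° with W sin 43.6° = 1082 N.
Solving the pair for P and N: P = 1020 N, N = 689.4 N (and f = μN = 165.5 N).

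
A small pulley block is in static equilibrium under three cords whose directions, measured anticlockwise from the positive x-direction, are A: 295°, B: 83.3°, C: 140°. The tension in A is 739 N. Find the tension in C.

T_C ≈ 465 N

Resolve: ΣF_x = 739 cos 295° + T_B cos 83.3° + T_C cos 140° = 0.
        ΣF_y = 739 sin 295° + T_B sin 83.3° + T_C sin 140° = 0.
The known terms sum to (312.3, -669.8) N, so 0.1167 T_B − 0.7660 T_C = -312.3 and 0.9932 T_B + 0.6428 T_C = 669.8.
Solving simultaneously: T_B = 373.7 N, T_C = 464.6 N.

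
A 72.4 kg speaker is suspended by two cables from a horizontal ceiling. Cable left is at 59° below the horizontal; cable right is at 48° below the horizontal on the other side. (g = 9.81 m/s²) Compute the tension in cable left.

T_left ≈ 497 N

Weight W = 72.4 × 9.81 = 710.2 N acts straight down.
Horizontal: T_left cos 59° = T_right cos 48°  →  T_right = 0.7697 T_left.
Vertical: T_left sin 59° + T_right sin 48° = 710.2.
Substituting the horizontal relation into the vertical equation gives 1.429 T_left = 710.2, so T_left = 497 N.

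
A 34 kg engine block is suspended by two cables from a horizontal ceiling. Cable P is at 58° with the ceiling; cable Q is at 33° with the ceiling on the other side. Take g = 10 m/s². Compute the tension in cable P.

T_P ≈ 285 N

Weight W = 34 × 10 = 340 N acts straight down.
Horizontal: T_P cos 58° = T_Q cos 33°  →  T_Q = 0.6319 T_P.
Vertical: T_P sin 58° + T_Q sin 33° = 340.
Substituting the horizontal relation into the vertical equation gives 1.192 T_P = 340, so T_P = 285.2 N.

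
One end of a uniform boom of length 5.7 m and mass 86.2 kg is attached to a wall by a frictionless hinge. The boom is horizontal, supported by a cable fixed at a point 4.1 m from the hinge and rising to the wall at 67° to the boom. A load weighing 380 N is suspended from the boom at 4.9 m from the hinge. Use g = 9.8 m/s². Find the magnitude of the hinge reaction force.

Take torques about the hinge: T sin 67° · 4.1 = 86.2×9.8×2.85 + 380×4.9 = 4269.6 N·m.
So T = 4269.6 / (0.9205 × 4.1) = 1131.3 N.
ΣF_x = 0: H_x = T cos 67° = 442.03 N.
ΣF_y = 0: H_y = (86.2×9.8 + 380) − T sin 67° = 1224.8 − 1041.4 = 183.4 N.
|H| = √(H_x² + H_y²) = √((442.03)² + (183.4)²) = 478.57 N.

|H| ≈ 479 N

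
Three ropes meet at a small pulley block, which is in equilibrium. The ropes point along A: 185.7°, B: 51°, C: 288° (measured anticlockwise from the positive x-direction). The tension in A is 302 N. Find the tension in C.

T_C ≈ 256 N

Resolve: ΣF_x = 302 cos 185.7° + T_B cos 51° + T_C cos 288° = 0.
        ΣF_y = 302 sin 185.7° + T_B sin 51° + T_C sin 288° = 0.
The known terms sum to (-300.5, -29.99) N, so 0.6293 T_B + 0.3090 T_C = 300.5 and 0.7771 T_B − 0.9511 T_C = 29.99.
Solving simultaneously: T_B = 351.8 N, T_C = 256 N.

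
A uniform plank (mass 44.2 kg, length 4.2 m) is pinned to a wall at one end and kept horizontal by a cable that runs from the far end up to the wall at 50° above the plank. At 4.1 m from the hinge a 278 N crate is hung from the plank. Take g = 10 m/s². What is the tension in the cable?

T ≈ 643 N

Take torques about the hinge: T sin 50° · 4.2 = 44.2×10×2.1 + 278×4.1 = 2068 N·m.
So T = 2068 / (0.7660 × 4.2) = 642.76 N.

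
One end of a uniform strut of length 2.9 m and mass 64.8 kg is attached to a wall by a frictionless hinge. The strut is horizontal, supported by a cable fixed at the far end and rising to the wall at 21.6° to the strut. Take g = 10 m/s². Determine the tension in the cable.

Take torques about the hinge: T sin 21.6° · 2.9 = 64.8×10×1.45 = 939.6 N·m.
So T = 939.6 / (0.3681 × 2.9) = 880.14 N.

T ≈ 880 N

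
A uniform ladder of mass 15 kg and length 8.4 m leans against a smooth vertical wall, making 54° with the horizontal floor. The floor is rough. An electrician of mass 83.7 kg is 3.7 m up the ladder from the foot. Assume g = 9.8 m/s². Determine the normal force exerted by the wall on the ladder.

Torques about the foot: N_wall · 8.4 sin 54° = 15×9.8×4.2 cos 54° + 83.7×9.8×3.7 cos 54° → N_wall = 315.9 N.

N_wall ≈ 316 N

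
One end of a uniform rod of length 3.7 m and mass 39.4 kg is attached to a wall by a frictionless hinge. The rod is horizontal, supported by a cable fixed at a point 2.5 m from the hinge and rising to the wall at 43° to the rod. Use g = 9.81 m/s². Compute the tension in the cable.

T ≈ 419 N

Take torques about the hinge: T sin 43° · 2.5 = 39.4×9.81×1.85 = 715.05 N·m.
So T = 715.05 / (0.6820 × 2.5) = 419.39 N.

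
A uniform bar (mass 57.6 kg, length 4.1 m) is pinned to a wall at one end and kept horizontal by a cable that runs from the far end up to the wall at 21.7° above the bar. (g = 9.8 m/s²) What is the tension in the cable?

T ≈ 763 N

Take torques about the hinge: T sin 21.7° · 4.1 = 57.6×9.8×2.05 = 1157.2 N·m.
So T = 1157.2 / (0.3697 × 4.1) = 763.33 N.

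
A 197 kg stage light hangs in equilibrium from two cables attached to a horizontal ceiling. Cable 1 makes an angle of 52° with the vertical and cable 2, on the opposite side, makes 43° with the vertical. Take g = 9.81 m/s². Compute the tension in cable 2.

T_2 ≈ 1530 N

Angles from the horizontal: cable 1 is 90° − 52° = 38°, cable 2 is 90° − 43° = 47°.
Weight W = 197 × 9.81 = 1933 N acts straight down.
Horizontal: T_1 cos 38° = T_2 cos 47°  →  T_1 = 0.8655 T_2.
Vertical: T_1 sin 38° + T_2 sin 47° = 1933.
Substituting the horizontal relation into the vertical equation gives 1.264 T_2 = 1933, so T_2 = 1529 N.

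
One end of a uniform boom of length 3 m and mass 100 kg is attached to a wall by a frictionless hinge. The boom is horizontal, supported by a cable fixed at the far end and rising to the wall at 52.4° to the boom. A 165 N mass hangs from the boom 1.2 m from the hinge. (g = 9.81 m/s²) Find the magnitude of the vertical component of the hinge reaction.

|H_y| ≈ 590 N

Take torques about the hinge: T sin 52.4° · 3 = 100×9.81×1.5 + 165×1.2 = 1669.5 N·m.
So T = 1669.5 / (0.7923 × 3) = 702.39 N.
ΣF_y = 0: H_y = (100×9.81 + 165) − T sin 52.4° = 1146 − 556.5 = 589.5 N.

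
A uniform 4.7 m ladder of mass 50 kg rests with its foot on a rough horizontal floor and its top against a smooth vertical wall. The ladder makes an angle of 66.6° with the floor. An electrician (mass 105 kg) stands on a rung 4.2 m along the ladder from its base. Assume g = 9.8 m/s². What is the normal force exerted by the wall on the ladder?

Torques about the foot: N_wall · 4.7 sin 66.6° = 50×9.8×2.35 cos 66.6° + 105×9.8×4.2 cos 66.6° → N_wall = 503.94 N.

N_wall ≈ 504 N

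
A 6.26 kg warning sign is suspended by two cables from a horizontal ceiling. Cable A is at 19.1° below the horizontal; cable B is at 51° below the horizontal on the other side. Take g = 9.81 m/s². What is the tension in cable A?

Weight W = 6.26 × 9.81 = 61.41 N acts straight down.
Horizontal: T_A cos 19.1° = T_B cos 51°  →  T_B = 1.502 T_A.
Vertical: T_A sin 19.1° + T_B sin 51° = 61.41.
Substituting the horizontal relation into the vertical equation gives 1.494 T_A = 61.41, so T_A = 41.1 N.

T_A ≈ 41.1 N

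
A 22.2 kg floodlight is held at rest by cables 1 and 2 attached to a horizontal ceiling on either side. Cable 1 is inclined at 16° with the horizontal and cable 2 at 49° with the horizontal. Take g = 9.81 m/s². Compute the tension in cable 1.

T_1 ≈ 158 N

Weight W = 22.2 × 9.81 = 217.8 N acts straight down.
Horizontal: T_1 cos 16° = T_2 cos 49°  →  T_2 = 1.465 T_1.
Vertical: T_1 sin 16° + T_2 sin 49° = 217.8.
Substituting the horizontal relation into the vertical equation gives 1.381 T_1 = 217.8, so T_1 = 157.6 N.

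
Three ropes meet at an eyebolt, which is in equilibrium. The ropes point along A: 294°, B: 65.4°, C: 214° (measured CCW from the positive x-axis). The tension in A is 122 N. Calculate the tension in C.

T_C ≈ 176 N

Resolve: ΣF_x = 122 cos 294° + T_B cos 65.4° + T_C cos 214° = 0.
        ΣF_y = 122 sin 294° + T_B sin 65.4° + T_C sin 214° = 0.
The known terms sum to (49.62, -111.5) N, so 0.4163 T_B − 0.8290 T_C = -49.62 and 0.9092 T_B − 0.5592 T_C = 111.5.
Solving simultaneously: T_B = 230.6 N, T_C = 175.6 N.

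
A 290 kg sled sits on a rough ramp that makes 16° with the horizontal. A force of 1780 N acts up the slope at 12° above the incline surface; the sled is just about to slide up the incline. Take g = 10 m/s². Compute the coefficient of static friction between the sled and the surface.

μ ≈ 0.390

On the verge of sliding up the incline, friction is at its maximum μN and acts down the slope.
Perpendicular to incline: N = W cos 16° − P sin 12° = 2788 − 370.1 = 2418 N.
Along incline: P cos 12° − μN = W sin 16° → μ = −(W sin 16° − P cos 12°) / N = 0.3895.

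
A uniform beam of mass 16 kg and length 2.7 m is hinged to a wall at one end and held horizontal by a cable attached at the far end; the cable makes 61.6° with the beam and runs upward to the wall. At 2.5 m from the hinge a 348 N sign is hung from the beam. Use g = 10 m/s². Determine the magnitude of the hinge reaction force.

Take torques about the hinge: T sin 61.6° · 2.7 = 16×10×1.35 + 348×2.5 = 1086 N·m.
So T = 1086 / (0.8796 × 2.7) = 457.25 N.
ΣF_x = 0: H_x = T cos 61.6° = 217.48 N.
ΣF_y = 0: H_y = (16×10 + 348) − T sin 61.6° = 508 − 402.22 = 105.78 N.
|H| = √(H_x² + H_y²) = √((217.48)² + (105.78)²) = 241.84 N.

|H| ≈ 242 N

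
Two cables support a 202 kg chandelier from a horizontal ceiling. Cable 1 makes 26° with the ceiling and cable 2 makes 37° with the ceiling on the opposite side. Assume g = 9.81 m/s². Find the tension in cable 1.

T_1 ≈ 1780 N

Weight W = 202 × 9.81 = 1982 N acts straight down.
Horizontal: T_1 cos 26° = T_2 cos 37°  →  T_2 = 1.125 T_1.
Vertical: T_1 sin 26° + T_2 sin 37° = 1982.
Substituting the horizontal relation into the vertical equation gives 1.116 T_1 = 1982, so T_1 = 1776 N.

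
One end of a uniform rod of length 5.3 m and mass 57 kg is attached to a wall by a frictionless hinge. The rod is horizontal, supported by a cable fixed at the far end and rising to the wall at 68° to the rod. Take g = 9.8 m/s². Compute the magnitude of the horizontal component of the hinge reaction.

H_x ≈ 113 N

Take torques about the hinge: T sin 68° · 5.3 = 57×9.8×2.65 = 1480.3 N·m.
So T = 1480.3 / (0.9272 × 5.3) = 301.23 N.
ΣF_x = 0: H_x = T cos 68° = 112.84 N.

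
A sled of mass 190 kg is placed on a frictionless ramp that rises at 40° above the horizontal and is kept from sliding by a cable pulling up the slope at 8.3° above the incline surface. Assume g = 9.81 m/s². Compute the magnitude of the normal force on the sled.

Take axes along and perpendicular to the incline. Weight components: W sin 40° = 1198 N down-slope, W cos 40° = 1428 N into the surface.
Along incline: T cos 8.3° = W sin 40° → T = 1211 N.
Perpendicular: N = W cos 40° − T sin 8.3° = 1253 N.

N ≈ 1250 N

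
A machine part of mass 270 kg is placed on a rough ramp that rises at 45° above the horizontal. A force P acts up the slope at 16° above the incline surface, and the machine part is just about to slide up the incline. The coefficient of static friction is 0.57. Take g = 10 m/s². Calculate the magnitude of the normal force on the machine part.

N ≈ 1170 N

On the verge of sliding up the incline, friction equals μN and acts down the slope.
Perpendicular: N + P sin 16° = W cos 45° = 1909 N.
Along incline: P cos 16° = W sin 45° + μN  with W sin 45° = 1909 N.
Solving the pair for P and N: P = 2680 N, N = 1170 N (and f = μN = 667.1 N).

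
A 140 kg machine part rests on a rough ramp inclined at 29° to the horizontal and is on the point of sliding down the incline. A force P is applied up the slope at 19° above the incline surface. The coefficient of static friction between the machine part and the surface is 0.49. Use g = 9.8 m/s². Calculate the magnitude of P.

On the verge of sliding down the incline, friction equals μN and acts up the slope.
Perpendicular: N + P sin 19° = W cos 29° = 1200 N.
Along incline: P cos 19° + μN = W sin 29° with W sin 29° = 665.2 N.
Solving the pair for P and N: P = 98.18 N, N = 1168 N (and f = μN = 572.3 N).

P ≈ 98.2 N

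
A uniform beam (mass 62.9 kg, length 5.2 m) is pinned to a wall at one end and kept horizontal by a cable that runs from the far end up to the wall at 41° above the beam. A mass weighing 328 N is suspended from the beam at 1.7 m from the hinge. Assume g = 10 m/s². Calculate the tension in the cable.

Take torques about the hinge: T sin 41° · 5.2 = 62.9×10×2.6 + 328×1.7 = 2193 N·m.
So T = 2193 / (0.6561 × 5.2) = 642.82 N.

T ≈ 643 N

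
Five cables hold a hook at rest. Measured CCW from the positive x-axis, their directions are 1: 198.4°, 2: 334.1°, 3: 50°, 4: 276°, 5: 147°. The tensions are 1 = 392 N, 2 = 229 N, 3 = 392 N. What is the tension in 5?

T_5 ≈ 120 N

Resolve: ΣF_x = 392 cos 198.4° + 229 cos 334.1° + 392 cos 50° + T_4 cos 276° + T_5 cos 147° = 0.
        ΣF_y = 392 sin 198.4° + 229 sin 334.1° + 392 sin 50° + T_4 sin 276° + T_5 sin 147° = 0.
The known terms sum to (86.01, 76.53) N, so 0.1045 T_4 − 0.8387 T_5 = -86.01 and -0.9945 T_4 + 0.5446 T_5 = -76.53.
Solving simultaneously: T_4 = 142.9 N, T_5 = 120.4 N.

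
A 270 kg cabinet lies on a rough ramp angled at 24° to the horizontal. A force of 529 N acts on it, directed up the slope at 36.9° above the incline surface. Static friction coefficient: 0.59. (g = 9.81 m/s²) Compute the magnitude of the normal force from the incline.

Axes along / perpendicular to the incline. W sin 24° = 1077 N down-slope; W cos 24° = 2420 N into the surface.
Perpendicular: N = W cos 24° − P sin 36.9° = 2420 − 317.6 = 2102 N.
Along incline: P cos 36.9° + f = W sin 24° (friction acts up-slope) → f = 1077 − 423 = 654.3 N.
|f| = 654.3 N ≤ μN = 1240 N, so the cabinet is indeed static.

N ≈ 2100 N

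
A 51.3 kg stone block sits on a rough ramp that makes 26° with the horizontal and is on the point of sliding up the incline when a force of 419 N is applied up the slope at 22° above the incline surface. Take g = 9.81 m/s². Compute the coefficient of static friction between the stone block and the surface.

On the verge of sliding up the incline, friction is at its maximum μN and acts down the slope.
Perpendicular to incline: N = W cos 26° − P sin 22° = 452.3 − 157 = 295.4 N.
Along incline: P cos 22° − μN = W sin 26° → μ = −(W sin 26° − P cos 22°) / N = 0.5684.

μ ≈ 0.568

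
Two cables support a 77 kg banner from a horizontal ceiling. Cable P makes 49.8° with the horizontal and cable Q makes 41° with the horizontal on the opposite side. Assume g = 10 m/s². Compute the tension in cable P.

Weight W = 77 × 10 = 770 N acts straight down.
Horizontal: T_P cos 49.8° = T_Q cos 41°  →  T_Q = 0.8552 T_P.
Vertical: T_P sin 49.8° + T_Q sin 41° = 770.
Substituting the horizontal relation into the vertical equation gives 1.325 T_P = 770, so T_P = 581.2 N.

T_P ≈ 581 N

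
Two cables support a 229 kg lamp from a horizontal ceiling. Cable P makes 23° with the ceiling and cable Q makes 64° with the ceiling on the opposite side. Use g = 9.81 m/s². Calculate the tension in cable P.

T_P ≈ 986 N

Weight W = 229 × 9.81 = 2246 N acts straight down.
Horizontal: T_P cos 23° = T_Q cos 64°  →  T_Q = 2.1 T_P.
Vertical: T_P sin 23° + T_Q sin 64° = 2246.
Substituting the horizontal relation into the vertical equation gives 2.278 T_P = 2246, so T_P = 986.1 N.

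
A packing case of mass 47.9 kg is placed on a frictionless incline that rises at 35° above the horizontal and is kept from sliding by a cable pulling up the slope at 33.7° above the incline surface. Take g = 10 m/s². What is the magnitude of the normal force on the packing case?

Take axes along and perpendicular to the incline. Weight components: W sin 35° = 274.7 N down-slope, W cos 35° = 392.4 N into the surface.
Along incline: T cos 33.7° = W sin 35° → T = 330.2 N.
Perpendicular: N = W cos 35° − T sin 33.7° = 209.1 N.

N ≈ 209 N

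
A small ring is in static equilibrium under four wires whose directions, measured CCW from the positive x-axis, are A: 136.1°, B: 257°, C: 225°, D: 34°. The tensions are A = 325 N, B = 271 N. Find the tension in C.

Resolve: ΣF_x = 325 cos 136.1° + 271 cos 257° + T_C cos 225° + T_D cos 34° = 0.
        ΣF_y = 325 sin 136.1° + 271 sin 257° + T_C sin 225° + T_D sin 34° = 0.
The known terms sum to (-295.1, -38.7) N, so -0.7071 T_C + 0.8290 T_D = 295.1 and -0.7071 T_C + 0.5592 T_D = 38.7.
Solving simultaneously: T_C = 696.8 N, T_D = 950.3 N.

T_C ≈ 697 N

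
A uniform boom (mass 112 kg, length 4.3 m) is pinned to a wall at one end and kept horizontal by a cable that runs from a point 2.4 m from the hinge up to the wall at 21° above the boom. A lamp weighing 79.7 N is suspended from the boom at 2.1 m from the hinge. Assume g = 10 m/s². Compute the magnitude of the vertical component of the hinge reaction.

Take torques about the hinge: T sin 21° · 2.4 = 112×10×2.15 + 79.7×2.1 = 2575.4 N·m.
So T = 2575.4 / (0.3584 × 2.4) = 2994.3 N.
ΣF_y = 0: H_y = (112×10 + 79.7) − T sin 21° = 1199.7 − 1073.1 = 126.63 N.

|H_y| ≈ 127 N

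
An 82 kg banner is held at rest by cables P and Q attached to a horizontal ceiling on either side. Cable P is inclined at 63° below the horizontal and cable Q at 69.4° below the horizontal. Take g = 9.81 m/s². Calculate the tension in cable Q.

Weight W = 82 × 9.81 = 804.4 N acts straight down.
Horizontal: T_P cos 63° = T_Q cos 69.4°  →  T_P = 0.775 T_Q.
Vertical: T_P sin 63° + T_Q sin 69.4° = 804.4.
Substituting the horizontal relation into the vertical equation gives 1.627 T_Q = 804.4, so T_Q = 494.5 N.

T_Q ≈ 495 N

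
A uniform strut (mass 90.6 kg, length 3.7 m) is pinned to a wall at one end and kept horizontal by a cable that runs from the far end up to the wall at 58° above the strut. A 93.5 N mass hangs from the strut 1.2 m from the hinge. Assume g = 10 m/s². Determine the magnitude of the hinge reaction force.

|H| ≈ 598 N

Take torques about the hinge: T sin 58° · 3.7 = 90.6×10×1.85 + 93.5×1.2 = 1788.3 N·m.
So T = 1788.3 / (0.8480 × 3.7) = 569.93 N.
ΣF_x = 0: H_x = T cos 58° = 302.01 N.
ΣF_y = 0: H_y = (90.6×10 + 93.5) − T sin 58° = 999.5 − 483.32 = 516.18 N.
|H| = √(H_x² + H_y²) = √((302.01)² + (516.18)²) = 598.04 N.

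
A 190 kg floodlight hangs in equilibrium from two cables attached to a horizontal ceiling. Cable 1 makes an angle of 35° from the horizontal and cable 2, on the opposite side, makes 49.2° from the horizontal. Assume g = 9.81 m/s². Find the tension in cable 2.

Weight W = 190 × 9.81 = 1864 N acts straight down.
Horizontal: T_1 cos 35° = T_2 cos 49.2°  →  T_1 = 0.7977 T_2.
Vertical: T_1 sin 35° + T_2 sin 49.2° = 1864.
Substituting the horizontal relation into the vertical equation gives 1.215 T_2 = 1864, so T_2 = 1535 N.

T_2 ≈ 1530 N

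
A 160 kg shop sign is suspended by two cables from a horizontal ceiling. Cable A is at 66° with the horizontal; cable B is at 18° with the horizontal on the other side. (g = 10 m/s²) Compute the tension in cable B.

Weight W = 160 × 10 = 1600 N acts straight down.
Horizontal: T_A cos 66° = T_B cos 18°  →  T_A = 2.338 T_B.
Vertical: T_A sin 66° + T_B sin 18° = 1600.
Substituting the horizontal relation into the vertical equation gives 2.445 T_B = 1600, so T_B = 654.4 N.

T_B ≈ 654 N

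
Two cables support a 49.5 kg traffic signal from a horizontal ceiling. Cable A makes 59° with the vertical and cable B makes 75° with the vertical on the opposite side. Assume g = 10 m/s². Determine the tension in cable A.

Angles from the horizontal: cable A is 90° − 59° = 31°, cable B is 90° − 75° = 15°.
Weight W = 49.5 × 10 = 495 N acts straight down.
Horizontal: T_A cos 31° = T_B cos 15°  →  T_B = 0.8874 T_A.
Vertical: T_A sin 31° + T_B sin 15° = 495.
Substituting the horizontal relation into the vertical equation gives 0.7447 T_A = 495, so T_A = 664.7 N.

T_A ≈ 665 N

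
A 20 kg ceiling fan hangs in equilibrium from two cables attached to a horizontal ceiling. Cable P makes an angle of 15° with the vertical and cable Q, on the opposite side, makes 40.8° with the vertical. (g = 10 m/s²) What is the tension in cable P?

T_P ≈ 158 N

Angles from the horizontal: cable P is 90° − 15° = 75°, cable Q is 90° − 40.8° = 49.2°.
Weight W = 20 × 10 = 200 N acts straight down.
Horizontal: T_P cos 75° = T_Q cos 49.2°  →  T_Q = 0.3961 T_P.
Vertical: T_P sin 75° + T_Q sin 49.2° = 200.
Substituting the horizontal relation into the vertical equation gives 1.266 T_P = 200, so T_P = 158 N.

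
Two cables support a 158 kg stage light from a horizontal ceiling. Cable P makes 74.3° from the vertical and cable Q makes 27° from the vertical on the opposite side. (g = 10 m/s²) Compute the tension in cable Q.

T_Q ≈ 1550 N

Angles from the horizontal: cable P is 90° − 74.3° = 15.7°, cable Q is 90° − 27° = 63°.
Weight W = 158 × 10 = 1580 N acts straight down.
Horizontal: T_P cos 15.7° = T_Q cos 63°  →  T_P = 0.4716 T_Q.
Vertical: T_P sin 15.7° + T_Q sin 63° = 1580.
Substituting the horizontal relation into the vertical equation gives 1.019 T_Q = 1580, so T_Q = 1551 N.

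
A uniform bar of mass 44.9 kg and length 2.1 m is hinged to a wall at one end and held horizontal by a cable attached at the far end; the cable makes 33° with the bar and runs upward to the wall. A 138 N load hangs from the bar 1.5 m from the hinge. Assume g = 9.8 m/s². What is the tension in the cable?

Take torques about the hinge: T sin 33° · 2.1 = 44.9×9.8×1.05 + 138×1.5 = 669.02 N·m.
So T = 669.02 / (0.5446 × 2.1) = 584.94 N.

T ≈ 585 N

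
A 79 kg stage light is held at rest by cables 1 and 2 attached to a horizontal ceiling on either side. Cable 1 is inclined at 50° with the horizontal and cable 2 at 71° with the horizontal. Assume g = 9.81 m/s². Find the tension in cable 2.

T_2 ≈ 581 N

Weight W = 79 × 9.81 = 775 N acts straight down.
Horizontal: T_1 cos 50° = T_2 cos 71°  →  T_1 = 0.5065 T_2.
Vertical: T_1 sin 50° + T_2 sin 71° = 775.
Substituting the horizontal relation into the vertical equation gives 1.334 T_2 = 775, so T_2 = 581.2 N.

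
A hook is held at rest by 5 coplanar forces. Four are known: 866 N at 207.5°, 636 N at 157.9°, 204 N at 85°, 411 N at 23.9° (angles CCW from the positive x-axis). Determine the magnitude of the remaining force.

Sum the known components: ΣF_x = -963.9 N, ΣF_y = 209.1 N.
For equilibrium the remaining force must supply (−ΣF_x, −ΣF_y) = (963.9, -209.1) N.
Magnitude = √((963.9)² + (-209.1)²) = 986.3 N; direction = atan2(-209.1, 963.9) = 347.8°.

F ≈ 986 N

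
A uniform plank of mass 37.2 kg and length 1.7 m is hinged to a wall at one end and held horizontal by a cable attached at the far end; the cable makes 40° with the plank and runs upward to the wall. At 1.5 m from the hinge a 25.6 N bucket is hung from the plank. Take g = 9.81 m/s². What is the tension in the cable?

T ≈ 319 N

Take torques about the hinge: T sin 40° · 1.7 = 37.2×9.81×0.85 + 25.6×1.5 = 348.59 N·m.
So T = 348.59 / (0.6428 × 1.7) = 319.01 N.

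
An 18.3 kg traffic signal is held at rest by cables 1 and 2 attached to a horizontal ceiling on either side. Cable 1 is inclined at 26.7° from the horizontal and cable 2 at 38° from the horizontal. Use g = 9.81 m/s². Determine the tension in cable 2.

T_2 ≈ 177 N

Weight W = 18.3 × 9.81 = 179.5 N acts straight down.
Horizontal: T_1 cos 26.7° = T_2 cos 38°  →  T_1 = 0.8821 T_2.
Vertical: T_1 sin 26.7° + T_2 sin 38° = 179.5.
Substituting the horizontal relation into the vertical equation gives 1.012 T_2 = 179.5, so T_2 = 177.4 N.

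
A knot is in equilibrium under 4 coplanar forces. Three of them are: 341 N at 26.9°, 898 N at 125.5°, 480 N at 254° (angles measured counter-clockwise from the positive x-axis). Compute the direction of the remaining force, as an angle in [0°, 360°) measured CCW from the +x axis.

Sum the known components: ΣF_x = -349.7 N, ΣF_y = 424 N.
For equilibrium the remaining force must supply (−ΣF_x, −ΣF_y) = (349.7, -424) N.
Magnitude = √((349.7)² + (-424)²) = 549.6 N; direction = atan2(-424, 349.7) = 309.5°.

θ ≈ 310°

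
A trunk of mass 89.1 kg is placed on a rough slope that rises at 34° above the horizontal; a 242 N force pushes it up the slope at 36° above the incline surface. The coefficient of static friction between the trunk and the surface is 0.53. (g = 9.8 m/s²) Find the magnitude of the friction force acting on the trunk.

f ≈ 292 N

Axes along / perpendicular to the incline. W sin 34° = 488.3 N down-slope; W cos 34° = 723.9 N into the surface.
Perpendicular: N = W cos 34° − P sin 36° = 723.9 − 142.2 = 581.7 N.
Along incline: P cos 36° + f = W sin 34° (friction acts up-slope) → f = 488.3 − 195.8 = 292.5 N.
|f| = 292.5 N ≤ μN = 308.3 N, so the trunk is indeed static.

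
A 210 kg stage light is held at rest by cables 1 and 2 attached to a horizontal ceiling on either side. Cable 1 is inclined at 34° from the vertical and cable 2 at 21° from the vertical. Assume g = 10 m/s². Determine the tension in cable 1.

T_1 ≈ 919 N

Angles from the horizontal: cable 1 is 90° − 34° = 56°, cable 2 is 90° − 21° = 69°.
Weight W = 210 × 10 = 2100 N acts straight down.
Horizontal: T_1 cos 56° = T_2 cos 69°  →  T_2 = 1.56 T_1.
Vertical: T_1 sin 56° + T_2 sin 69° = 2100.
Substituting the horizontal relation into the vertical equation gives 2.286 T_1 = 2100, so T_1 = 918.7 N.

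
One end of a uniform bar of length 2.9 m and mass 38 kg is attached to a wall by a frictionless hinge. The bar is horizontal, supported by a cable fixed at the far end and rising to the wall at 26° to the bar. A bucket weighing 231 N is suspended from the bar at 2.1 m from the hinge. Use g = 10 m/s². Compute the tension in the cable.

T ≈ 815 N

Take torques about the hinge: T sin 26° · 2.9 = 38×10×1.45 + 231×2.1 = 1036.1 N·m.
So T = 1036.1 / (0.4384 × 2.9) = 815.01 N.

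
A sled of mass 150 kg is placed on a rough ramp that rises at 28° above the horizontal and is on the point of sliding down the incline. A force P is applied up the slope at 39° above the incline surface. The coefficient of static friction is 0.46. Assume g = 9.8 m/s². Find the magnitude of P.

P ≈ 191 N

On the verge of sliding down the incline, friction equals μN and acts up the slope.
Perpendicular: N + P sin 39° = W cos 28° = 1298 N.
Along incline: P cos 39° + μN = W sin 28° with W sin 28° = 690.1 N.
Solving the pair for P and N: P = 190.9 N, N = 1178 N (and f = μN = 541.8 N).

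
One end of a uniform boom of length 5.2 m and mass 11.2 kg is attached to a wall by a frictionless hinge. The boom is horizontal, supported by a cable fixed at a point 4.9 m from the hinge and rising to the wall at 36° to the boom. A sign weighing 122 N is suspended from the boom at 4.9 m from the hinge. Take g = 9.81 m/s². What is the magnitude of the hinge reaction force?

|H| ≈ 253 N

Take torques about the hinge: T sin 36° · 4.9 = 11.2×9.81×2.6 + 122×4.9 = 883.47 N·m.
So T = 883.47 / (0.5878 × 4.9) = 306.74 N.
ΣF_x = 0: H_x = T cos 36° = 248.16 N.
ΣF_y = 0: H_y = (11.2×9.81 + 122) − T sin 36° = 231.87 − 180.3 = 51.573 N.
|H| = √(H_x² + H_y²) = √((248.16)² + (51.573)²) = 253.46 N.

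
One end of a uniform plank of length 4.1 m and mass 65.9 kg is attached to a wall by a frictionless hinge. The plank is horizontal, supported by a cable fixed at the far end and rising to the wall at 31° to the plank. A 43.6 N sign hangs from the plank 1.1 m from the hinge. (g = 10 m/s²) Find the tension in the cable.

T ≈ 662 N

Take torques about the hinge: T sin 31° · 4.1 = 65.9×10×2.05 + 43.6×1.1 = 1398.9 N·m.
So T = 1398.9 / (0.5150 × 4.1) = 662.47 N.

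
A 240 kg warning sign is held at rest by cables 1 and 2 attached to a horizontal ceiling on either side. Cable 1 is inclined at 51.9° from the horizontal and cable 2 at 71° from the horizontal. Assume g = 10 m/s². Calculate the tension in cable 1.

T_1 ≈ 931 N

Weight W = 240 × 10 = 2400 N acts straight down.
Horizontal: T_1 cos 51.9° = T_2 cos 71°  →  T_2 = 1.895 T_1.
Vertical: T_1 sin 51.9° + T_2 sin 71° = 2400.
Substituting the horizontal relation into the vertical equation gives 2.579 T_1 = 2400, so T_1 = 930.6 N.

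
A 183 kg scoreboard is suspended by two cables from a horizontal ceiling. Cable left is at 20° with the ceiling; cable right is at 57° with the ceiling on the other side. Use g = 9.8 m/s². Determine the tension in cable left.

Weight W = 183 × 9.8 = 1793 N acts straight down.
Horizontal: T_left cos 20° = T_right cos 57°  →  T_right = 1.725 T_left.
Vertical: T_left sin 20° + T_right sin 57° = 1793.
Substituting the horizontal relation into the vertical equation gives 1.789 T_left = 1793, so T_left = 1002 N.

T_left ≈ 1000 N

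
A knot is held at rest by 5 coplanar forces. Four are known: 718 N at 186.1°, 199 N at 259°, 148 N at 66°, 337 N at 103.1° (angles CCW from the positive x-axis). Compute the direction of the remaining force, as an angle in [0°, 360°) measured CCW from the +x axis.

θ ≈ 346°

Sum the known components: ΣF_x = -768.1 N, ΣF_y = 191.8 N.
For equilibrium the remaining force must supply (−ΣF_x, −ΣF_y) = (768.1, -191.8) N.
Magnitude = √((768.1)² + (-191.8)²) = 791.7 N; direction = atan2(-191.8, 768.1) = 346.0°.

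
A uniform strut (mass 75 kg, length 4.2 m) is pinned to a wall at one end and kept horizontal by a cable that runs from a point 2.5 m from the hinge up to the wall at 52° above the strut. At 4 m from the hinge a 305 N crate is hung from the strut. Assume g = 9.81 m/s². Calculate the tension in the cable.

T ≈ 1400 N

Take torques about the hinge: T sin 52° · 2.5 = 75×9.81×2.1 + 305×4 = 2765.1 N·m.
So T = 2765.1 / (0.7880 × 2.5) = 1403.6 N.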